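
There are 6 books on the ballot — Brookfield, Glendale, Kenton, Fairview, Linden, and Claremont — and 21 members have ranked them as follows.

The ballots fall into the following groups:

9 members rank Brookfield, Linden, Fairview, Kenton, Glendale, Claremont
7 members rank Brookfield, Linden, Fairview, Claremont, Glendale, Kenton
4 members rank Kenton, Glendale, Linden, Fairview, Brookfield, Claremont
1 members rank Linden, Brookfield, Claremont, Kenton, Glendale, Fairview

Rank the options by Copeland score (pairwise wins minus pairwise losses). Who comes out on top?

Pairwise results:
  Brookfield vs Glendale: Brookfield wins 17–4.
  Brookfield vs Kenton: Brookfield wins 17–4.
  Brookfield vs Fairview: Brookfield wins 17–4.
  Brookfield vs Linden: Brookfield wins 16–5.
  Brookfield vs Claremont: Brookfield wins 21–0.
  Glendale vs Kenton: Kenton wins 14–7.
  Glendale vs Fairview: Fairview wins 16–5.
  Glendale vs Linden: Linden wins 17–4.
  Glendale vs Claremont: Glendale wins 13–8.
  Kenton vs Fairview: Fairview wins 16–5.
  Kenton vs Linden: Linden wins 17–4.
  Kenton vs Claremont: Kenton wins 13–8.
  Fairview vs Linden: Linden wins 21–0.
  Fairview vs Claremont: Fairview wins 20–1.
  Linden vs Claremont: Linden wins 21–0.
Copeland scores (wins − losses):
  Brookfield: 5 − 0 = 5
  Glendale: 1 − 4 = -3
  Kenton: 2 − 3 = -1
  Fairview: 3 − 2 = 1
  Linden: 4 − 1 = 3
  Claremont: 0 − 5 = -5
Brookfield has the best Copeland score.

Brookfield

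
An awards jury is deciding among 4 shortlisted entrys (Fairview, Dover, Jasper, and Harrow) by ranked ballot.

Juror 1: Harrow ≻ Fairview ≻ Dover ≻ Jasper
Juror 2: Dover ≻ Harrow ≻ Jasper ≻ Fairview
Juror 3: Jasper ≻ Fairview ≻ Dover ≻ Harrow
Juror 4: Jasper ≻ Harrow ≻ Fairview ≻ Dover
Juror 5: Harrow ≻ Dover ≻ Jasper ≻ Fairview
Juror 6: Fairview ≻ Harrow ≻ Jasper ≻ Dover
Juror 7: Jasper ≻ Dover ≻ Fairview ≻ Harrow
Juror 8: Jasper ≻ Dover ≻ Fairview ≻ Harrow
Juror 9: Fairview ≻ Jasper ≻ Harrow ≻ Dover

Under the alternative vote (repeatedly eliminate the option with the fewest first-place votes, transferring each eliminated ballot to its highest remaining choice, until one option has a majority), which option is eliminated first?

Round 1: Jasper 4, Fairview 2, Harrow 2, Dover 1. Dover has the fewest and is eliminated.
Round 2: Jasper 4, Harrow 3, Fairview 2. Fairview has the fewest and is eliminated.
Round 3: Jasper 5, Harrow 4. Jasper has a majority.

Dover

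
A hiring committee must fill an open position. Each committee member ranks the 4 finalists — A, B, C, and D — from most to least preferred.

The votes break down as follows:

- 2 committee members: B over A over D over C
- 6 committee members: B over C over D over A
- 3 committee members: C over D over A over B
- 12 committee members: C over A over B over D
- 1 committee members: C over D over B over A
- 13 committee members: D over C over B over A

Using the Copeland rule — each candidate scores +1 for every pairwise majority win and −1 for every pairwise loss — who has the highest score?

Pairwise results:
  A vs B: B wins 22–15.
  A vs C: C wins 35–2.
  A vs D: D wins 23–14.
  B vs C: C wins 29–8.
  B vs D: B wins 20–17.
  C vs D: C wins 22–15.
Copeland scores (wins − losses):
  A: 0 − 3 = -3
  B: 2 − 1 = 1
  C: 3 − 0 = 3
  D: 1 − 2 = -1
C has the best Copeland score.

C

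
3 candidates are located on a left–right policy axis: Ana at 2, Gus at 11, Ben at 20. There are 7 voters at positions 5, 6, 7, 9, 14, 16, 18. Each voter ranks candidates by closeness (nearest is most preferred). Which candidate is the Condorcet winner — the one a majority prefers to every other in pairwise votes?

Gus

With single-peaked preferences on a line, the Condorcet winner is the candidate closest to the median voter.
The median voter (position 9) is closest to Gus at 11.
Check: Gus vs Ana — voters closer to Gus: 5 of 7.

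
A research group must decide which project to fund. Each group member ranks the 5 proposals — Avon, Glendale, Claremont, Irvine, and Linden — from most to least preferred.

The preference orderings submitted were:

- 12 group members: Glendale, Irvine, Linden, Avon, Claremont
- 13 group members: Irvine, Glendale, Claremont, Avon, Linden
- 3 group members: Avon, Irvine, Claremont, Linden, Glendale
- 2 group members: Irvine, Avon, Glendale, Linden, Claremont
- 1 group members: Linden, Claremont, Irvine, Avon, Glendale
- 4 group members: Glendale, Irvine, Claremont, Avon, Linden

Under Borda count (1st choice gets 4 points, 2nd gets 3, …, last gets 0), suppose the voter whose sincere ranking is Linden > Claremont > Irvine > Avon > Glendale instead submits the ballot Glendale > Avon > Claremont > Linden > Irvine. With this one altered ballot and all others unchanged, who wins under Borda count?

Irvine

Borda totals with the altered ballot: Avon 50, Glendale 111, Claremont 42, Irvine 117, Linden 30.
The winner is unchanged: still Irvine.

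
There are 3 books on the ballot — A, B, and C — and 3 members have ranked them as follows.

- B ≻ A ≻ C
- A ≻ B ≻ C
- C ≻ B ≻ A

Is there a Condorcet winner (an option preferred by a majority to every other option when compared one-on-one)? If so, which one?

Head-to-head results (3 voters total):
A vs B: B wins 2–1.
A vs C: A wins 2–1.
B vs C: B wins 2–1.
B beats each rival — A (2–1), C (2–1) — so B is the Condorcet winner.

B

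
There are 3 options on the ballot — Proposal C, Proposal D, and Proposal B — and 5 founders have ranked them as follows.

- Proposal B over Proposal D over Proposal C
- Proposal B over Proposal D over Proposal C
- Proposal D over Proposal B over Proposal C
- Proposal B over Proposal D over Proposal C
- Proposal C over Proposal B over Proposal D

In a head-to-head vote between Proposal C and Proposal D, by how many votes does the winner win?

Ballots ranking Proposal C above Proposal D: 1.
Ballots ranking Proposal D above Proposal C: 4.
Proposal D wins 4–1, a margin of 3.

3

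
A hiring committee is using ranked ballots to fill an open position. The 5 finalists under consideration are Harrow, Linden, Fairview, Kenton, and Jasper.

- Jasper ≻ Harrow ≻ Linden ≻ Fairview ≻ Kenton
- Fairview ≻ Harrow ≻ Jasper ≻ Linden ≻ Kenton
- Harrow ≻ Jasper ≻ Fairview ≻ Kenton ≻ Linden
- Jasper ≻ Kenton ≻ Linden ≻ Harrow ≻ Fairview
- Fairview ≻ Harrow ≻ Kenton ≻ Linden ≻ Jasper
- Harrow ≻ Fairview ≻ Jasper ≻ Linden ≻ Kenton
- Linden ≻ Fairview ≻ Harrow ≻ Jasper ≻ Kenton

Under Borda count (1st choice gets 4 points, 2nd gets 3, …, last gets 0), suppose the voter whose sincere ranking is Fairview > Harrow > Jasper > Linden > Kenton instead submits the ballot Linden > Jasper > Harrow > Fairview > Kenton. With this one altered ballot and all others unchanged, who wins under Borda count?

Borda totals with the altered ballot: Harrow 19, Linden 14, Fairview 14, Kenton 6, Jasper 17.
The winner is unchanged: still Harrow.

Harrow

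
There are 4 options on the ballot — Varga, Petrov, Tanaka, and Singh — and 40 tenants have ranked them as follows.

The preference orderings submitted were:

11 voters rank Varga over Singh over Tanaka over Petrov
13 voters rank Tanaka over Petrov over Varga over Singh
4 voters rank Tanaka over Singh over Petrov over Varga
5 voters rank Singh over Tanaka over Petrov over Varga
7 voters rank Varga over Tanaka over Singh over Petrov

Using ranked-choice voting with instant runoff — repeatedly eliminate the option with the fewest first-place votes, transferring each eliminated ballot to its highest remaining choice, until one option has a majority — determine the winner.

Round 1: Varga 18, Tanaka 17, Singh 5, Petrov 0. Petrov has the fewest and is eliminated.
Round 2: Varga 18, Tanaka 17, Singh 5. Singh has the fewest and is eliminated.
Round 3: Tanaka 22, Varga 18. Tanaka has a majority.

Tanaka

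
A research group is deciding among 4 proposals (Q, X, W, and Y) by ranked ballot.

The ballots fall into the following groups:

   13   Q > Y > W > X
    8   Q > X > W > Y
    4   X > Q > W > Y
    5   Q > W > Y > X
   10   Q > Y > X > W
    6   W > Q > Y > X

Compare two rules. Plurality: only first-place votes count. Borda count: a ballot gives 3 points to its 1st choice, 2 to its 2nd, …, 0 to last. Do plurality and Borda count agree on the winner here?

Plurality first-place counts: Q 36, X 4, W 6, Y 0 → Q.
Borda totals: Q 128, X 38, W 53, Y 57 → Q.
The two rules agree on Q.

Yes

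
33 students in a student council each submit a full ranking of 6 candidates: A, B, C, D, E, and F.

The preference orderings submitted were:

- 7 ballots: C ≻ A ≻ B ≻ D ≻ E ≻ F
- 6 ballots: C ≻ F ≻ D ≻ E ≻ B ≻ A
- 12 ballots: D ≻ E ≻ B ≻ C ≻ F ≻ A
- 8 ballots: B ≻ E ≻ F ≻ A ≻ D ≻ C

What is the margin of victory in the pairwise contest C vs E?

Ballots ranking C above E: 7+6 = 13.
Ballots ranking E above C: 12+8 = 20.
E wins 20–13, a margin of 7.

7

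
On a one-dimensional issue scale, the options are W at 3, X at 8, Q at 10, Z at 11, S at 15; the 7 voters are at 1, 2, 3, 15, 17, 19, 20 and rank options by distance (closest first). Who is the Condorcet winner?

With single-peaked preferences on a line, the Condorcet winner is the candidate closest to the median voter.
The median voter (position 15) is closest to S at 15.
Check: S vs W — voters closer to S: 4 of 7.

S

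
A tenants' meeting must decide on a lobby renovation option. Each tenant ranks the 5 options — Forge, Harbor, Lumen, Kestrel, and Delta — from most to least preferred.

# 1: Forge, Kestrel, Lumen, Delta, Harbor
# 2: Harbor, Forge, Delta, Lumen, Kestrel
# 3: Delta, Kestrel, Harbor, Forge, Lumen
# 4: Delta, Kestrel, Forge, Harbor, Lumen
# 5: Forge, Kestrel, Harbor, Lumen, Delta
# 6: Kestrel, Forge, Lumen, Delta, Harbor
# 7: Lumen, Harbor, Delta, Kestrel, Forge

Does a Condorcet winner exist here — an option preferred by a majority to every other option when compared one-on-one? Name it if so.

There is no Condorcet winner

Head-to-head results (7 voters total):
Forge vs Harbor: Forge wins 4–3.
Forge vs Lumen: Forge wins 6–1.
Forge vs Kestrel: Kestrel wins 4–3.
Forge vs Delta: Forge wins 4–3.
Harbor vs Lumen: Harbor wins 4–3.
Harbor vs Kestrel: Kestrel wins 5–2.
Harbor vs Delta: Delta wins 4–3.
Lumen vs Kestrel: Kestrel wins 5–2.
Lumen vs Delta: Lumen wins 4–3.
Kestrel vs Delta: Delta wins 4–3.
No candidate beats all others: Forge beats Delta beats Kestrel beats Forge, a majority cycle.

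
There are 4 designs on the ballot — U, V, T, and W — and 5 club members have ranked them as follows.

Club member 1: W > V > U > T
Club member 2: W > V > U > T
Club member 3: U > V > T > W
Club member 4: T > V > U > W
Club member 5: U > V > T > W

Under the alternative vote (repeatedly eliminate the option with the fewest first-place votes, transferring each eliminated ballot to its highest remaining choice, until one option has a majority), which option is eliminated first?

V

Round 1: U 2, W 2, T 1, V 0. V has the fewest and is eliminated.
Round 2: U 2, W 2, T 1. T has the fewest and is eliminated.
Round 3: U 3, W 2. U has a majority.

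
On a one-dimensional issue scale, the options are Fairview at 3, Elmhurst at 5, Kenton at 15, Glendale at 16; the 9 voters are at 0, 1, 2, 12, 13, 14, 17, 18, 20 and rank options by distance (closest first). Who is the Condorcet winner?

Kenton

With single-peaked preferences on a line, the Condorcet winner is the candidate closest to the median voter.
The median voter (position 13) is closest to Kenton at 15.
Check: Kenton vs Fairview — voters closer to Kenton: 6 of 9.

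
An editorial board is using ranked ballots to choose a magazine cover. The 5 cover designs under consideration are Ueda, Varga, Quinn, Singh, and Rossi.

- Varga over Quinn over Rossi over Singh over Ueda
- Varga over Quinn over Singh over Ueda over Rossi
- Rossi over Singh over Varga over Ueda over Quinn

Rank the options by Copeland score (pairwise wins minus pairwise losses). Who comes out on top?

Varga

Pairwise results:
  Ueda vs Varga: Varga wins 3–0.
  Ueda vs Quinn: Quinn wins 2–1.
  Ueda vs Singh: Singh wins 3–0.
  Ueda vs Rossi: Rossi wins 2–1.
  Varga vs Quinn: Varga wins 3–0.
  Varga vs Singh: Varga wins 2–1.
  Varga vs Rossi: Varga wins 2–1.
  Quinn vs Singh: Quinn wins 2–1.
  Quinn vs Rossi: Quinn wins 2–1.
  Singh vs Rossi: Rossi wins 2–1.
Copeland scores (wins − losses):
  Ueda: 0 − 4 = -4
  Varga: 4 − 0 = 4
  Quinn: 3 − 1 = 2
  Singh: 1 − 3 = -2
  Rossi: 2 − 2 = 0
Varga has the best Copeland score.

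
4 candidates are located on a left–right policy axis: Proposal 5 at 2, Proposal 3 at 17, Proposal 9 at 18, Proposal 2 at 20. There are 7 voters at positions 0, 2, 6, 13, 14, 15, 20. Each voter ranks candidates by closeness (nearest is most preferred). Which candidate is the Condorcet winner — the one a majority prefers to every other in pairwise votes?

Proposal 3

With single-peaked preferences on a line, the Condorcet winner is the candidate closest to the median voter.
The median voter (position 13) is closest to Proposal 3 at 17.
Check: Proposal 3 vs Proposal 9 — voters closer to Proposal 3: 6 of 7.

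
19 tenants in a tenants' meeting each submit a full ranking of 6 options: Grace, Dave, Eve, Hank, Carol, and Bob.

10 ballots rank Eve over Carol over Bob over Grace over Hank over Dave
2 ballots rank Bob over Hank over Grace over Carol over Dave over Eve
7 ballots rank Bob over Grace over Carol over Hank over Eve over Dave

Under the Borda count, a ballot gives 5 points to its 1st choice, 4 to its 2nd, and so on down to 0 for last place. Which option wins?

Borda scores:
  Grace: 10·2 + 2·3 + 7·4 = 54
  Dave: 10·0 + 2·1 + 7·0 = 2
  Eve: 10·5 + 2·0 + 7·1 = 57
  Hank: 10·1 + 2·4 + 7·2 = 32
  Carol: 10·4 + 2·2 + 7·3 = 65
  Bob: 10·3 + 2·5 + 7·5 = 75
Bob has the highest total.

Bob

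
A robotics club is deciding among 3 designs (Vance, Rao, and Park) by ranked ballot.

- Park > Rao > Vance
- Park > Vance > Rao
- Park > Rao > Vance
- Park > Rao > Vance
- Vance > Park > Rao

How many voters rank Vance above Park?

1

Ballots ranking Vance above Park: 1.
Ballots ranking Park above Vance: 4.
So 1 of 5 voters prefer Vance to Park.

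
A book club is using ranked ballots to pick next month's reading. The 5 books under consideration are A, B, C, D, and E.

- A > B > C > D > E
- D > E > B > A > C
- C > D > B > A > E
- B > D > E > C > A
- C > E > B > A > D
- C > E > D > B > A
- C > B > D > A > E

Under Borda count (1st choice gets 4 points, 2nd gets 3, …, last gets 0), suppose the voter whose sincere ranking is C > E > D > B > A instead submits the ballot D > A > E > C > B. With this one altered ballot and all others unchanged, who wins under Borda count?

D

Borda totals with the altered ballot: A 11, B 16, C 16, D 17, E 10.
The switch changes the winner from C to D.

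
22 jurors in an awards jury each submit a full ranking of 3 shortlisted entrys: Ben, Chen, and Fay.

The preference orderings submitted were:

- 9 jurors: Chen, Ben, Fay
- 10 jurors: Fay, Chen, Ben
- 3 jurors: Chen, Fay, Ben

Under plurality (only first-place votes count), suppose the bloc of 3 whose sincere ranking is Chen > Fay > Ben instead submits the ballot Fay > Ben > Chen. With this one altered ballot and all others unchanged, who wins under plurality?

First-place totals with the altered ballot: Ben 0, Chen 9, Fay 13.
The switch changes the winner from Chen to Fay.

Fay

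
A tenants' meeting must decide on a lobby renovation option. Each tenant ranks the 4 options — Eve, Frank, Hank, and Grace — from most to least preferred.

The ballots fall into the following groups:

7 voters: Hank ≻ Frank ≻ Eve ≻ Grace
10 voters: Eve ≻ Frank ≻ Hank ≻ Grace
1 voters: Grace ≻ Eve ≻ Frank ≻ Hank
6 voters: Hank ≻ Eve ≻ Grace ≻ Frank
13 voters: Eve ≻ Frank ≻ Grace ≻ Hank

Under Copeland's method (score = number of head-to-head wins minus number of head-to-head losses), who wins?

Pairwise results:
  Eve vs Frank: Eve wins 30–7.
  Eve vs Hank: Eve wins 24–13.
  Eve vs Grace: Eve wins 36–1.
  Frank vs Hank: Frank wins 24–13.
  Frank vs Grace: Frank wins 30–7.
  Hank vs Grace: Hank wins 23–14.
Copeland scores (wins − losses):
  Eve: 3 − 0 = 3
  Frank: 2 − 1 = 1
  Hank: 1 − 2 = -1
  Grace: 0 − 3 = -3
Eve has the best Copeland score.

Eve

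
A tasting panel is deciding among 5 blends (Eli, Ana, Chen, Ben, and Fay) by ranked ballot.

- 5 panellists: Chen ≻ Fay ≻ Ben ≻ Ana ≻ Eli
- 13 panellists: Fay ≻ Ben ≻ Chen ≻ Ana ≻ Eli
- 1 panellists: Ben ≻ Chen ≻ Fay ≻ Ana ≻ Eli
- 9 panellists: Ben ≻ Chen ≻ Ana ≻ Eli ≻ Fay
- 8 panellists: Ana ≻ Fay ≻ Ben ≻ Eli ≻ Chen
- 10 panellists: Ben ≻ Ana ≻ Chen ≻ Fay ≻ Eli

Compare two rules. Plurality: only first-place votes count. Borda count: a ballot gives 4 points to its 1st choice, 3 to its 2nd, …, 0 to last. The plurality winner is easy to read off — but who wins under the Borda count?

Ben

Plurality first-place counts: Eli 0, Ana 8, Chen 5, Ben 20, Fay 13 → Ben.
Borda totals: Eli 17, Ana 99, Chen 96, Ben 145, Fay 103 → Ben.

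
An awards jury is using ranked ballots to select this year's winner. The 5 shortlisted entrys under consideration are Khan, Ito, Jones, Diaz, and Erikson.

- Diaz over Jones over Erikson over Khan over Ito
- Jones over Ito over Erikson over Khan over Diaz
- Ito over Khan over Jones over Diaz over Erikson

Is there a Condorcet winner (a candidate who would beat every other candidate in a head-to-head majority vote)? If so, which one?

Head-to-head results (3 voters total):
Khan vs Ito: Ito wins 2–1.
Khan vs Jones: Jones wins 2–1.
Khan vs Diaz: Khan wins 2–1.
Khan vs Erikson: Erikson wins 2–1.
Ito vs Jones: Jones wins 2–1.
Ito vs Diaz: Ito wins 2–1.
Ito vs Erikson: Ito wins 2–1.
Jones vs Diaz: Jones wins 2–1.
Jones vs Erikson: Jones wins 3–0.
Diaz vs Erikson: Diaz wins 2–1.
Jones beats each rival — Khan (2–1), Ito (2–1), Diaz (2–1), Erikson (3–0) — so Jones is the Condorcet winner.

Jones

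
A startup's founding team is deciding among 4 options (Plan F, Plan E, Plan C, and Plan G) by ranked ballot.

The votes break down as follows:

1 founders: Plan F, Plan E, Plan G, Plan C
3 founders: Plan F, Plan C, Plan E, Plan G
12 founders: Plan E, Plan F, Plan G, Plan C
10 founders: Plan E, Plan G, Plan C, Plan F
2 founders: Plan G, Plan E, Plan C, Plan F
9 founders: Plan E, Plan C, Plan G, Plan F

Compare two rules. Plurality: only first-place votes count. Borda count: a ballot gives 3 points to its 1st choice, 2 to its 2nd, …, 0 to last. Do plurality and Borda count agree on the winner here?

Plurality first-place counts: Plan F 4, Plan E 31, Plan C 0, Plan G 2 → Plan E.
Borda totals: Plan F 36, Plan E 102, Plan C 36, Plan G 48 → Plan E.
The two rules agree on Plan E.

Yes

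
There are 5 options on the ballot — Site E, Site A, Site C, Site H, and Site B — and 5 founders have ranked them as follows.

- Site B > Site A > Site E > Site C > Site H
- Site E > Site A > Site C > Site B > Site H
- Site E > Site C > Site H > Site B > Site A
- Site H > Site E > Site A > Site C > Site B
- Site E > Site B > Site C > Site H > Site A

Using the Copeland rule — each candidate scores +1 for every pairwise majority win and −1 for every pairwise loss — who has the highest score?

Site E

Pairwise results:
  Site E vs Site A: Site E wins 4–1.
  Site E vs Site C: Site E wins 5–0.
  Site E vs Site H: Site E wins 4–1.
  Site E vs Site B: Site E wins 4–1.
  Site A vs Site C: Site A wins 3–2.
  Site A vs Site H: Site H wins 3–2.
  Site A vs Site B: Site B wins 3–2.
  Site C vs Site H: Site C wins 4–1.
  Site C vs Site B: Site C wins 3–2.
  Site H vs Site B: Site B wins 3–2.
Copeland scores (wins − losses):
  Site E: 4 − 0 = 4
  Site A: 1 − 3 = -2
  Site C: 2 − 2 = 0
  Site H: 1 − 3 = -2
  Site B: 2 − 2 = 0
Site E has the best Copeland score.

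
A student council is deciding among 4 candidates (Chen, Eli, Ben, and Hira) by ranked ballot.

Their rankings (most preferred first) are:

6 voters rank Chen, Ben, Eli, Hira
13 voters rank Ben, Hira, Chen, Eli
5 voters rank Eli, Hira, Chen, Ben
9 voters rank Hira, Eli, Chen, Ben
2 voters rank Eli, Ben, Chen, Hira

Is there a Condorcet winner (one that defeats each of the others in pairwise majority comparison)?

Head-to-head results (35 voters total):
Chen vs Eli: Chen wins 19–16.
Chen vs Ben: Chen wins 20–15.
Chen vs Hira: Hira wins 27–8.
Eli vs Ben: Ben wins 19–16.
Eli vs Hira: Hira wins 22–13.
Ben vs Hira: Ben wins 21–14.
No candidate beats all others: Chen beats Ben beats Hira beats Chen, a majority cycle.

No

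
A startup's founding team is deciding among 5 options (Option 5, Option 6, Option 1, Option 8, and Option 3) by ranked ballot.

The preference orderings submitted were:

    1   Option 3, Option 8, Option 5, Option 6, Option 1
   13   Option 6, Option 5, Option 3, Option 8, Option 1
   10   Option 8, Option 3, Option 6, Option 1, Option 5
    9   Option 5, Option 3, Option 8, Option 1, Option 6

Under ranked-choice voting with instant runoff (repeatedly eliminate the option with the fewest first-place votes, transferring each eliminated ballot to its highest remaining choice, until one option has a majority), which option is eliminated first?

Option 1

Round 1: Option 6 13, Option 8 10, Option 5 9, Option 3 1, Option 1 0. Option 1 has the fewest and is eliminated.
Round 2: Option 6 13, Option 8 10, Option 5 9, Option 3 1. Option 3 has the fewest and is eliminated.
Round 3: Option 6 13, Option 8 11, Option 5 9. Option 5 has the fewest and is eliminated.
Round 4: Option 8 20, Option 6 13. Option 8 has a majority.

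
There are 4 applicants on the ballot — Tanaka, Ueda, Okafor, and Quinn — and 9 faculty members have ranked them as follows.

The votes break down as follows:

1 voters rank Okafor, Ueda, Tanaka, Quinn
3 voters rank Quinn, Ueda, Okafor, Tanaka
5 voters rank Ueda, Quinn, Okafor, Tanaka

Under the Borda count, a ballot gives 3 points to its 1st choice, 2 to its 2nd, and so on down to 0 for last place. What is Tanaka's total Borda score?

Borda scores:
  Tanaka: 1 + 3·0 + 5·0 = 1
  Ueda: 2 + 3·2 + 5·3 = 23
  Okafor: 3 + 3·1 + 5·1 = 11
  Quinn: 0 + 3·3 + 5·2 = 19

1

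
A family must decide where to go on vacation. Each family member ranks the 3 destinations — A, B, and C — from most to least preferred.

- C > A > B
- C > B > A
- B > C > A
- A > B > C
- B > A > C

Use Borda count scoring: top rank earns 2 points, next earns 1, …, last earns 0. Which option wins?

Borda scores:
  A: 1 + 0 + 0 + 2 + 1 = 4
  B: 0 + 1 + 2 + 1 + 2 = 6
  C: 2 + 2 + 1 + 0 + 0 = 5
B has the highest total.

B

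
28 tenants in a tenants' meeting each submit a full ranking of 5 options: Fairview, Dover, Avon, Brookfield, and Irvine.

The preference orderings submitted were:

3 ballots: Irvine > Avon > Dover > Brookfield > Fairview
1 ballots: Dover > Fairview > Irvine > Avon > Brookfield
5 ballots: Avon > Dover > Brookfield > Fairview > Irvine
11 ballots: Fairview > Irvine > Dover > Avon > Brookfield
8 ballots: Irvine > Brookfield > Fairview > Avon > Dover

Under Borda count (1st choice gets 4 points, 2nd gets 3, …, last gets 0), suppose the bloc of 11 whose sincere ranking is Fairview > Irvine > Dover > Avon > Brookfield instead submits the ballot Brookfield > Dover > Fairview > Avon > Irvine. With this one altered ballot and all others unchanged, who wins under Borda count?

Borda totals with the altered ballot: Fairview 46, Dover 58, Avon 49, Brookfield 81, Irvine 46.
The switch changes the winner from Irvine to Brookfield.

Brookfield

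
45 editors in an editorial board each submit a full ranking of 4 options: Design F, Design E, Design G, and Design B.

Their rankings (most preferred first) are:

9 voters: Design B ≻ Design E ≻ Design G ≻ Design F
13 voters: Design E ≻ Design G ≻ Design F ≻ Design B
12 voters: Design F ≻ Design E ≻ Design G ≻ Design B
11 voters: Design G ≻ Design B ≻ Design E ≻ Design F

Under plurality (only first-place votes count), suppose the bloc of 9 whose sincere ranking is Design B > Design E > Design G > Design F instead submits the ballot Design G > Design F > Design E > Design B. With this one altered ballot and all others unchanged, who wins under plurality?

Design G

First-place totals with the altered ballot: Design F 12, Design E 13, Design G 20, Design B 0.
The switch changes the winner from Design E to Design G.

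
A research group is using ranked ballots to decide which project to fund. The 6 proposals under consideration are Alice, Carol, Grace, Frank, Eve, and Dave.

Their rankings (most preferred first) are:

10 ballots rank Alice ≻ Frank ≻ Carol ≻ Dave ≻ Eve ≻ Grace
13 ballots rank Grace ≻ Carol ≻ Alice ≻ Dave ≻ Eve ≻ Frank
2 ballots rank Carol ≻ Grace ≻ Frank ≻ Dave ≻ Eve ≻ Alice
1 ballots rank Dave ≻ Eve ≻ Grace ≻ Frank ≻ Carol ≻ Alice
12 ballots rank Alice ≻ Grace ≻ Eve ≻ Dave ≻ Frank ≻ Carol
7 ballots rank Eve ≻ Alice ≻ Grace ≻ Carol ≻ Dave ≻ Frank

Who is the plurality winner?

First-place vote totals:
  Alice: 22
  Carol: 2
  Grace: 13
  Frank: 0
  Eve: 7
  Dave: 1
Alice has the most first-place votes.

Alice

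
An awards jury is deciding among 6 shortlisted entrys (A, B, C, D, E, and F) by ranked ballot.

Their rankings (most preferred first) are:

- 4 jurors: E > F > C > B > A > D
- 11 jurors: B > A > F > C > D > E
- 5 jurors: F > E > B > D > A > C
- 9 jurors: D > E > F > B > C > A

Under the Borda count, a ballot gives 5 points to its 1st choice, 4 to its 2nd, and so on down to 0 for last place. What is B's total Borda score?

96

Borda scores:
  A: 4·1 + 11·4 + 5·1 + 9·0 = 53
  B: 4·2 + 11·5 + 5·3 + 9·2 = 96
  C: 4·3 + 11·2 + 5·0 + 9·1 = 43
  D: 4·0 + 11·1 + 5·2 + 9·5 = 66
  E: 4·5 + 11·0 + 5·4 + 9·4 = 76
  F: 4·4 + 11·3 + 5·5 + 9·3 = 101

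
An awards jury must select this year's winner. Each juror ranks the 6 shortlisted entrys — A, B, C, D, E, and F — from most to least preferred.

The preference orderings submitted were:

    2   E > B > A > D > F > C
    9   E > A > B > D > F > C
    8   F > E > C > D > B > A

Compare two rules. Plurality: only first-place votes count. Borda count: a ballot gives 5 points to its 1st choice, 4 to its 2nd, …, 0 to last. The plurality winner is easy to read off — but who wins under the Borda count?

Plurality first-place counts: A 0, B 0, C 0, D 0, E 11, F 8 → E.
Borda totals: A 42, B 43, C 24, D 38, E 87, F 51 → E.

E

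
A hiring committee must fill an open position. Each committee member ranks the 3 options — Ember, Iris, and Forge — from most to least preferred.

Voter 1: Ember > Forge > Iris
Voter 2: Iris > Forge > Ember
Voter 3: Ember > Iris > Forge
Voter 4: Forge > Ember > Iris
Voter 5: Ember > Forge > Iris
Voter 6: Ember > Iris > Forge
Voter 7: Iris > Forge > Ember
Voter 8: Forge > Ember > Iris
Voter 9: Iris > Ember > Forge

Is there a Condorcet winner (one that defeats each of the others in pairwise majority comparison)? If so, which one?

Head-to-head results (9 voters total):
Ember vs Iris: Ember wins 6–3.
Ember vs Forge: Ember wins 5–4.
Iris vs Forge: Iris wins 5–4.
Ember beats each rival — Iris (6–3), Forge (5–4) — so Ember is the Condorcet winner.

Ember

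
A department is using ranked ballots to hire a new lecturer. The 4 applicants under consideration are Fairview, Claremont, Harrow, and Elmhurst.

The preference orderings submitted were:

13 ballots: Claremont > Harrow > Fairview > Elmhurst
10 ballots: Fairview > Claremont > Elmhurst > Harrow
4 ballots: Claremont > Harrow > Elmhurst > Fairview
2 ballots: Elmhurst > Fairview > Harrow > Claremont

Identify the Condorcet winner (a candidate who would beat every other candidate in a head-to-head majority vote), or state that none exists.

Head-to-head results (29 voters total):
Fairview vs Claremont: Claremont wins 17–12.
Fairview vs Harrow: Harrow wins 17–12.
Fairview vs Elmhurst: Fairview wins 23–6.
Claremont vs Harrow: Claremont wins 27–2.
Claremont vs Elmhurst: Claremont wins 27–2.
Harrow vs Elmhurst: Harrow wins 17–12.
Claremont beats each rival — Fairview (17–12), Harrow (27–2), Elmhurst (27–2) — so Claremont is the Condorcet winner.

Claremont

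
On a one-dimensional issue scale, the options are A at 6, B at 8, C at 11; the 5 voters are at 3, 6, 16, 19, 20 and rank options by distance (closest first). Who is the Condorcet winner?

C

With single-peaked preferences on a line, the Condorcet winner is the candidate closest to the median voter.
The median voter (position 16) is closest to C at 11.
Check: C vs A — voters closer to C: 3 of 5.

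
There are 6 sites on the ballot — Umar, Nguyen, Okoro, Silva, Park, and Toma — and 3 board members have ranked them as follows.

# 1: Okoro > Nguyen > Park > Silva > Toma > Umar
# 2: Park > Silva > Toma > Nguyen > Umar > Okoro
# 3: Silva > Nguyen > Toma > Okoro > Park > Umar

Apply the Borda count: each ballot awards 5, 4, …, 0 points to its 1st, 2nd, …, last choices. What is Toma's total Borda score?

Borda scores:
  Umar: 0 + 1 + 0 = 1
  Nguyen: 4 + 2 + 4 = 10
  Okoro: 5 + 0 + 2 = 7
  Silva: 2 + 4 + 5 = 11
  Park: 3 + 5 + 1 = 9
  Toma: 1 + 3 + 3 = 7

7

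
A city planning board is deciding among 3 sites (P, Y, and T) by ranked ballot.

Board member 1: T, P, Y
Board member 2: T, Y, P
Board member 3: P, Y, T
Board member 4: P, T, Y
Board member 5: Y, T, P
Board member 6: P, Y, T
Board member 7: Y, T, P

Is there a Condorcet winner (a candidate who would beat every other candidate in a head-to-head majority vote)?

Head-to-head results (7 voters total):
P vs Y: P wins 4–3.
P vs T: T wins 4–3.
Y vs T: Y wins 4–3.
No candidate beats all others: P beats Y beats T beats P, a majority cycle.

No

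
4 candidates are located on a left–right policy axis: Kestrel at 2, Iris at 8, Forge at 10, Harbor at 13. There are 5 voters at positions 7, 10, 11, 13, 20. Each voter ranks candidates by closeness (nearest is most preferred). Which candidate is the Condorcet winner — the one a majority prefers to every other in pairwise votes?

Forge

With single-peaked preferences on a line, the Condorcet winner is the candidate closest to the median voter.
The median voter (position 11) is closest to Forge at 10.
Check: Forge vs Iris — voters closer to Forge: 4 of 5.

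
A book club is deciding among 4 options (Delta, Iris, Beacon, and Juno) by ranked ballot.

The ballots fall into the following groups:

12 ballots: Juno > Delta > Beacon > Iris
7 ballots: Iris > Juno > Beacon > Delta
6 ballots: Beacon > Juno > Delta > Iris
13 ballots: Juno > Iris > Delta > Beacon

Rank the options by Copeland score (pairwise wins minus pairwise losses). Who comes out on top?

Pairwise results:
  Delta vs Iris: Iris wins 20–18.
  Delta vs Beacon: Delta wins 25–13.
  Delta vs Juno: Juno wins 38–0.
  Iris vs Beacon: Iris wins 20–18.
  Iris vs Juno: Juno wins 31–7.
  Beacon vs Juno: Juno wins 32–6.
Copeland scores (wins − losses):
  Delta: 1 − 2 = -1
  Iris: 2 − 1 = 1
  Beacon: 0 − 3 = -3
  Juno: 3 − 0 = 3
Juno has the best Copeland score.

Juno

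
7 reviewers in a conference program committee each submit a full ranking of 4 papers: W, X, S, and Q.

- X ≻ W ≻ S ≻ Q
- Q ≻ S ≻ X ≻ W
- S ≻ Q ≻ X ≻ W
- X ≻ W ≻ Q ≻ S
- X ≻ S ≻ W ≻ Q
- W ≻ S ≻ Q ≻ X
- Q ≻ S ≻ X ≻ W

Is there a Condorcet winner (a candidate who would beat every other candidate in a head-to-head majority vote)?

Yes

Head-to-head results (7 voters total):
W vs X: X wins 6–1.
W vs S: S wins 4–3.
W vs Q: W wins 4–3.
X vs S: S wins 4–3.
X vs Q: Q wins 4–3.
S vs Q: S wins 4–3.
S beats each rival — W (4–3), X (4–3), Q (4–3) — so S is the Condorcet winner.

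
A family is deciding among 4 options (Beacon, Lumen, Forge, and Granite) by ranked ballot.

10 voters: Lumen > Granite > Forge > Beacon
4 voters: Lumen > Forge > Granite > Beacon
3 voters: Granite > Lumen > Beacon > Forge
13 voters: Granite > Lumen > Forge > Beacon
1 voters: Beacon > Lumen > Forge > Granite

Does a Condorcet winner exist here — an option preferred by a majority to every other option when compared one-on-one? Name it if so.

Head-to-head results (31 voters total):
Beacon vs Lumen: Lumen wins 30–1.
Beacon vs Forge: Forge wins 27–4.
Beacon vs Granite: Granite wins 30–1.
Lumen vs Forge: Lumen wins 31–0.
Lumen vs Granite: Granite wins 16–15.
Forge vs Granite: Granite wins 26–5.
Granite beats each rival — Beacon (30–1), Lumen (16–15), Forge (26–5) — so Granite is the Condorcet winner.

Granite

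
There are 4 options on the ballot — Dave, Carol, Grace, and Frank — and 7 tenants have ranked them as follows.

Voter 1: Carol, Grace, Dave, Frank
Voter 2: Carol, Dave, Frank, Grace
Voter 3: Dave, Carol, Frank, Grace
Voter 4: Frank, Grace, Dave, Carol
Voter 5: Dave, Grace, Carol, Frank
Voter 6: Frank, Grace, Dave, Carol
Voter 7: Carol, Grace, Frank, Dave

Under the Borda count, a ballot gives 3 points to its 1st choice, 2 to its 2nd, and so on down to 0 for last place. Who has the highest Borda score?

Carol

Borda scores:
  Dave: 1 + 2 + 3 + 1 + 3 + 1 + 0 = 11
  Carol: 3 + 3 + 2 + 0 + 1 + 0 + 3 = 12
  Grace: 2 + 0 + 0 + 2 + 2 + 2 + 2 = 10
  Frank: 0 + 1 + 1 + 3 + 0 + 3 + 1 = 9
Carol has the highest total.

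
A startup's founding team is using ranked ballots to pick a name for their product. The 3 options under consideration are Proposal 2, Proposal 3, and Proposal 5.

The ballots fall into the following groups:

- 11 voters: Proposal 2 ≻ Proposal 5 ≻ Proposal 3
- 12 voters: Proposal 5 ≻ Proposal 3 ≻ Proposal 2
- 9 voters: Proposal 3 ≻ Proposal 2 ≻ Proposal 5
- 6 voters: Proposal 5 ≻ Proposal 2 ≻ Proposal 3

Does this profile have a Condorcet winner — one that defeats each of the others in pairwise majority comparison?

No

Head-to-head results (38 voters total):
Proposal 2 vs Proposal 3: Proposal 3 wins 21–17.
Proposal 2 vs Proposal 5: Proposal 2 wins 20–18.
Proposal 3 vs Proposal 5: Proposal 5 wins 29–9.
No candidate beats all others: Proposal 2 beats Proposal 5 beats Proposal 3 beats Proposal 2, a majority cycle.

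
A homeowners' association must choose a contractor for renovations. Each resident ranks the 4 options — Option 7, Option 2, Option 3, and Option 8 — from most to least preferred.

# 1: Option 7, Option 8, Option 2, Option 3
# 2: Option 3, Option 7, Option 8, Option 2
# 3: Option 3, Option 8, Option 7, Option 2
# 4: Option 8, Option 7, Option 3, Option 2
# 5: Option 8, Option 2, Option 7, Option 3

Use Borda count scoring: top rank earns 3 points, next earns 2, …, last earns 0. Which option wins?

Option 8

Borda scores:
  Option 7: 3 + 2 + 1 + 2 + 1 = 9
  Option 2: 1 + 0 + 0 + 0 + 2 = 3
  Option 3: 0 + 3 + 3 + 1 + 0 = 7
  Option 8: 2 + 1 + 2 + 3 + 3 = 11
Option 8 has the highest total.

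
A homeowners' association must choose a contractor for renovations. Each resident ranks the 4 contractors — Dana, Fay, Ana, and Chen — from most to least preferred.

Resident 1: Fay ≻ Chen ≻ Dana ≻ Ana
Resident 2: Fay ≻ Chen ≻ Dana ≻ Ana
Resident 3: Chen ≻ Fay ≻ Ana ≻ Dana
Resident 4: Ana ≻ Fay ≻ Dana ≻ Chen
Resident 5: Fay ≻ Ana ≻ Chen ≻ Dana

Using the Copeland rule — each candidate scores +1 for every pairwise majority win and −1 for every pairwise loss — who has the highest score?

Pairwise results:
  Dana vs Fay: Fay wins 5–0.
  Dana vs Ana: Ana wins 3–2.
  Dana vs Chen: Chen wins 4–1.
  Fay vs Ana: Fay wins 4–1.
  Fay vs Chen: Fay wins 4–1.
  Ana vs Chen: Chen wins 3–2.
Copeland scores (wins − losses):
  Dana: 0 − 3 = -3
  Fay: 3 − 0 = 3
  Ana: 1 − 2 = -1
  Chen: 2 − 1 = 1
Fay has the best Copeland score.

Fay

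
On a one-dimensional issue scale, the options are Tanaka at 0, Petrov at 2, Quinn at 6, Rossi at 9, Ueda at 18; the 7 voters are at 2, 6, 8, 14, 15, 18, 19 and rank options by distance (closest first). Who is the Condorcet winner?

Ueda

With single-peaked preferences on a line, the Condorcet winner is the candidate closest to the median voter.
The median voter (position 14) is closest to Ueda at 18.
Check: Ueda vs Petrov — voters closer to Ueda: 4 of 7.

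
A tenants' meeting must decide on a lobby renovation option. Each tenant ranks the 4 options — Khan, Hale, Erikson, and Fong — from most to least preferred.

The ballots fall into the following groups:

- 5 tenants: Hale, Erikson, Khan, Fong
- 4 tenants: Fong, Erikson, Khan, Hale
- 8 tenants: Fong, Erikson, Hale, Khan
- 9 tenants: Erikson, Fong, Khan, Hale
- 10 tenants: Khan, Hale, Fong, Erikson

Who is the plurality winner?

First-place vote totals:
  Khan: 10
  Hale: 5
  Erikson: 9
  Fong: 12
Fong has the most first-place votes.

Fong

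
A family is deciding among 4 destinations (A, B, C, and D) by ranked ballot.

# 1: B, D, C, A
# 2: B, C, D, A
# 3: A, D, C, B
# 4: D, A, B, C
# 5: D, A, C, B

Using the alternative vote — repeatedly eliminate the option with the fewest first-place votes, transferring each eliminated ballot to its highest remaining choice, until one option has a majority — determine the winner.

Round 1: B 2, D 2, A 1, C 0. C has the fewest and is eliminated.
Round 2: B 2, D 2, A 1. A has the fewest and is eliminated.
Round 3: D 3, B 2. D has a majority.

D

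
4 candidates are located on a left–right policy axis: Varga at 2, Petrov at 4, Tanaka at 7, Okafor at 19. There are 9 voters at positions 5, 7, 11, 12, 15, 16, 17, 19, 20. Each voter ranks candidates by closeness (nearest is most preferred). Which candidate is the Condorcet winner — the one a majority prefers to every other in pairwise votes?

With single-peaked preferences on a line, the Condorcet winner is the candidate closest to the median voter.
The median voter (position 15) is closest to Okafor at 19.
Check: Okafor vs Tanaka — voters closer to Okafor: 5 of 9.

Okafor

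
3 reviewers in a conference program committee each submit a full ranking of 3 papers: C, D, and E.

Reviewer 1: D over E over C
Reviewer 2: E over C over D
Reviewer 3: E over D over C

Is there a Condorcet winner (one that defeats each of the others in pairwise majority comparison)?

Head-to-head results (3 voters total):
C vs D: D wins 2–1.
C vs E: E wins 3–0.
D vs E: E wins 2–1.
E beats each rival — C (3–0), D (2–1) — so E is the Condorcet winner.

Yes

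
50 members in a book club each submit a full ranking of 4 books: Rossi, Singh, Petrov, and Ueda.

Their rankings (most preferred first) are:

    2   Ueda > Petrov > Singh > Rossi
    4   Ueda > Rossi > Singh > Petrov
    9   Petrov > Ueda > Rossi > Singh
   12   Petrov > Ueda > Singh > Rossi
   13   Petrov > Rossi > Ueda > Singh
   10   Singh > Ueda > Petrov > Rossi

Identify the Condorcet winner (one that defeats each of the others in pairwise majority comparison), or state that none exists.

Petrov

Head-to-head results (50 voters total):
Rossi vs Singh: Rossi wins 26–24.
Rossi vs Petrov: Petrov wins 46–4.
Rossi vs Ueda: Ueda wins 37–13.
Singh vs Petrov: Petrov wins 36–14.
Singh vs Ueda: Ueda wins 40–10.
Petrov vs Ueda: Petrov wins 34–16.
Petrov beats each rival — Rossi (46–4), Singh (36–14), Ueda (34–16) — so Petrov is the Condorcet winner.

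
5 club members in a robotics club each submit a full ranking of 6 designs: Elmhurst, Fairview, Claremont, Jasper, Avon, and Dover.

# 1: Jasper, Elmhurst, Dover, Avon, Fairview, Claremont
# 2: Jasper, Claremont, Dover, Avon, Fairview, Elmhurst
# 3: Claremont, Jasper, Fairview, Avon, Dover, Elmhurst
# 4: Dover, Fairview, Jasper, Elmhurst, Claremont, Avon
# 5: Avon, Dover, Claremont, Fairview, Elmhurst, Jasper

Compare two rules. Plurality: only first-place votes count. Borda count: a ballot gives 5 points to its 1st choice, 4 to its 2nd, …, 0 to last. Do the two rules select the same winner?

Plurality first-place counts: Elmhurst 0, Fairview 0, Claremont 1, Jasper 2, Avon 1, Dover 1 → Jasper.
Borda totals: Elmhurst 7, Fairview 11, Claremont 13, Jasper 17, Avon 11, Dover 16 → Jasper.
The two rules agree on Jasper.

Yes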